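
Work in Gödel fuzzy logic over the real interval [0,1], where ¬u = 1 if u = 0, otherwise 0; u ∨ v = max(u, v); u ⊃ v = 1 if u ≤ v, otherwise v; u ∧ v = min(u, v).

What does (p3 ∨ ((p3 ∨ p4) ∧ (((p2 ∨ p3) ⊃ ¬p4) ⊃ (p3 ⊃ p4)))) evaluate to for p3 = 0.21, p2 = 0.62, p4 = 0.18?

0.21

(p3 ∨ p4) = max(0.21, 0.18) = 0.21
(p2 ∨ p3) = max(0.62, 0.21) = 0.62
¬p4: Gödel ¬ of 0.18 = 0 (operand ≠ 0)
((p2 ∨ p3) ⊃ ¬p4): 0.62 > 0, so result = 0
(p3 ⊃ p4): 0.21 > 0.18, so result = 0.18
(((p2 ∨ p3) ⊃ ¬p4) ⊃ (p3 ⊃ p4)): 0 ≤ 0.18, so result = 1
((p3 ∨ p4) ∧ (((p2 ∨ p3) ⊃ ¬p4) ⊃ (p3 ⊃ p4))) = min(0.21, 1) = 0.21
(p3 ∨ ((p3 ∨ p4) ∧ (((p2 ∨ p3) ⊃ ¬p4) ⊃ (p3 ⊃ p4)))) = max(0.21, 0.21) = 0.21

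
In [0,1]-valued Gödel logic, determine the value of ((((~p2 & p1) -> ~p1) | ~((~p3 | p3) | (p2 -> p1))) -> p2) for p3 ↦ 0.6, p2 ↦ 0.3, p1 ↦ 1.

0.30

~p2: Gödel ¬ of 0.3 = 0 (operand ≠ 0)
(~p2 & p1) = min(0, 1) = 0
~p1: Gödel ¬ of 1 = 0 (operand ≠ 0)
((~p2 & p1) -> ~p1): 0 ≤ 0, so result = 1
~p3: Gödel ¬ of 0.6 = 0 (operand ≠ 0)
(~p3 | p3) = max(0, 0.6) = 0.6
(p2 -> p1): 0.3 ≤ 1, so result = 1
((~p3 | p3) | (p2 -> p1)) = max(0.6, 1) = 1
~((~p3 | p3) | (p2 -> p1)): Gödel ¬ of 1 = 0 (operand ≠ 0)
(((~p2 & p1) -> ~p1) | ~((~p3 | p3) | (p2 -> p1))) = max(1, 0) = 1
((((~p2 & p1) -> ~p1) | ~((~p3 | p3) | (p2 -> p1))) -> p2): 1 > 0.3, so result = 0.3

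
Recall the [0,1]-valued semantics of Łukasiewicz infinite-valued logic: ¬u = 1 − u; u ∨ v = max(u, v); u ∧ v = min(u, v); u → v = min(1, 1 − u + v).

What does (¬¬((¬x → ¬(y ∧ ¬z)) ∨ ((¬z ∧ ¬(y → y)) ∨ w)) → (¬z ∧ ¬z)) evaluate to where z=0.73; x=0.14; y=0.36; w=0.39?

¬x: Łukasiewicz ¬ gives 1 − 0.14 = 0.86
¬z: Łukasiewicz ¬ gives 1 − 0.73 = 0.27
(y ∧ ¬z) = min(0.36, 0.27) = 0.27
¬(y ∧ ¬z): Łukasiewicz ¬ gives 1 − 0.27 = 0.73
(¬x → ¬(y ∧ ¬z)): min(1, 1 − 0.86 + 0.73) = 0.87
¬z: Łukasiewicz ¬ gives 1 − 0.73 = 0.27
(y → y): min(1, 1 − 0.36 + 0.36) = 1
¬(y → y): Łukasiewicz ¬ gives 1 − 1 = 0
(¬z ∧ ¬(y → y)) = min(0.27, 0) = 0
((¬z ∧ ¬(y → y)) ∨ w) = max(0, 0.39) = 0.39
((¬x → ¬(y ∧ ¬z)) ∨ ((¬z ∧ ¬(y → y)) ∨ w)) = max(0.87, 0.39) = 0.87
¬((¬x → ¬(y ∧ ¬z)) ∨ ((¬z ∧ ¬(y → y)) ∨ w)): Łukasiewicz ¬ gives 1 − 0.87 = 0.13
¬¬((¬x → ¬(y ∧ ¬z)) ∨ ((¬z ∧ ¬(y → y)) ∨ w)): Łukasiewicz ¬ gives 1 − 0.13 = 0.87
¬z: Łukasiewicz ¬ gives 1 − 0.73 = 0.27
¬z: Łukasiewicz ¬ gives 1 − 0.73 = 0.27
(¬z ∧ ¬z) = min(0.27, 0.27) = 0.27
(¬¬((¬x → ¬(y ∧ ¬z)) ∨ ((¬z ∧ ¬(y → y)) ∨ w)) → (¬z ∧ ¬z)): min(1, 1 − 0.87 + 0.27) = 0.4

0.40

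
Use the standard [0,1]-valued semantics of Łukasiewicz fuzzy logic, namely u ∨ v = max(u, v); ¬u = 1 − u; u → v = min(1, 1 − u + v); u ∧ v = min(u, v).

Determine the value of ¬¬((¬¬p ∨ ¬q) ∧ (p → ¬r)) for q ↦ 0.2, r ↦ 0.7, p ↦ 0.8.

0.50

¬p: Łukasiewicz ¬ gives 1 − 0.8 = 0.2
¬¬p: Łukasiewicz ¬ gives 1 − 0.2 = 0.8
¬q: Łukasiewicz ¬ gives 1 − 0.2 = 0.8
(¬¬p ∨ ¬q) = max(0.8, 0.8) = 0.8
¬r: Łukasiewicz ¬ gives 1 − 0.7 = 0.3
(p → ¬r): min(1, 1 − 0.8 + 0.3) = 0.5
((¬¬p ∨ ¬q) ∧ (p → ¬r)) = min(0.8, 0.5) = 0.5
¬((¬¬p ∨ ¬q) ∧ (p → ¬r)): Łukasiewicz ¬ gives 1 − 0.5 = 0.5
¬¬((¬¬p ∨ ¬q) ∧ (p → ¬r)): Łukasiewicz ¬ gives 1 − 0.5 = 0.5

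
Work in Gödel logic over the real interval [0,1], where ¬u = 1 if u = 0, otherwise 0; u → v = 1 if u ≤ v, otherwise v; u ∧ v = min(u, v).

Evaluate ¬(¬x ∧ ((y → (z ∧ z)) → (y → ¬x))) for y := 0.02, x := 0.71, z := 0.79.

1.00

¬x: Gödel ¬ of 0.71 = 0 (operand ≠ 0)
(z ∧ z) = min(0.79, 0.79) = 0.79
(y → (z ∧ z)): 0.02 ≤ 0.79, so result = 1
¬x: Gödel ¬ of 0.71 = 0 (operand ≠ 0)
(y → ¬x): 0.02 > 0, so result = 0
((y → (z ∧ z)) → (y → ¬x)): 1 > 0, so result = 0
(¬x ∧ ((y → (z ∧ z)) → (y → ¬x))) = min(0, 0) = 0
¬(¬x ∧ ((y → (z ∧ z)) → (y → ¬x))): Gödel ¬ of 0 = 1 (operand is 0)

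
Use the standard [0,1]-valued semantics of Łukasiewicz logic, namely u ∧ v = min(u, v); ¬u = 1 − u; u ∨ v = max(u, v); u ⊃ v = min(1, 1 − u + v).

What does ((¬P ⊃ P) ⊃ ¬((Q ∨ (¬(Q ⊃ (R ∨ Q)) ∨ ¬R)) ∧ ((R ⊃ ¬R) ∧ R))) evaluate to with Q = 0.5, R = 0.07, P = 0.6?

0.93

¬P: Łukasiewicz ¬ gives 1 − 0.6 = 0.4
(¬P ⊃ P): min(1, 1 − 0.4 + 0.6) = 1
(R ∨ Q) = max(0.07, 0.5) = 0.5
(Q ⊃ (R ∨ Q)): min(1, 1 − 0.5 + 0.5) = 1
¬(Q ⊃ (R ∨ Q)): Łukasiewicz ¬ gives 1 − 1 = 0
¬R: Łukasiewicz ¬ gives 1 − 0.07 = 0.93
(¬(Q ⊃ (R ∨ Q)) ∨ ¬R) = max(0, 0.93) = 0.93
(Q ∨ (¬(Q ⊃ (R ∨ Q)) ∨ ¬R)) = max(0.5, 0.93) = 0.93
¬R: Łukasiewicz ¬ gives 1 − 0.07 = 0.93
(R ⊃ ¬R): min(1, 1 − 0.07 + 0.93) = 1
((R ⊃ ¬R) ∧ R) = min(1, 0.07) = 0.07
((Q ∨ (¬(Q ⊃ (R ∨ Q)) ∨ ¬R)) ∧ ((R ⊃ ¬R) ∧ R)) = min(0.93, 0.07) = 0.07
¬((Q ∨ (¬(Q ⊃ (R ∨ Q)) ∨ ¬R)) ∧ ((R ⊃ ¬R) ∧ R)): Łukasiewicz ¬ gives 1 − 0.07 = 0.93
((¬P ⊃ P) ⊃ ¬((Q ∨ (¬(Q ⊃ (R ∨ Q)) ∨ ¬R)) ∧ ((R ⊃ ¬R) ∧ R))): min(1, 1 − 1 + 0.93) = 0.93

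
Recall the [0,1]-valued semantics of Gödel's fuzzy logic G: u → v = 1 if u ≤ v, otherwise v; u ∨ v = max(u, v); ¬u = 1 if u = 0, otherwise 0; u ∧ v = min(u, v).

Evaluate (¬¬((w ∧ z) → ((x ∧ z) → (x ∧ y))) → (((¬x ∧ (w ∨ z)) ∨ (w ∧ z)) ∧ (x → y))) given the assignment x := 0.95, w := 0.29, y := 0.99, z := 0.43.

(w ∧ z) = min(0.29, 0.43) = 0.29
(x ∧ z) = min(0.95, 0.43) = 0.43
(x ∧ y) = min(0.95, 0.99) = 0.95
((x ∧ z) → (x ∧ y)): 0.43 ≤ 0.95, so result = 1
((w ∧ z) → ((x ∧ z) → (x ∧ y))): 0.29 ≤ 1, so result = 1
¬((w ∧ z) → ((x ∧ z) → (x ∧ y))): Gödel ¬ of 1 = 0 (operand ≠ 0)
¬¬((w ∧ z) → ((x ∧ z) → (x ∧ y))): Gödel ¬ of 0 = 1 (operand is 0)
¬x: Gödel ¬ of 0.95 = 0 (operand ≠ 0)
(w ∨ z) = max(0.29, 0.43) = 0.43
(¬x ∧ (w ∨ z)) = min(0, 0.43) = 0
(w ∧ z) = min(0.29, 0.43) = 0.29
((¬x ∧ (w ∨ z)) ∨ (w ∧ z)) = max(0, 0.29) = 0.29
(x → y): 0.95 ≤ 0.99, so result = 1
(((¬x ∧ (w ∨ z)) ∨ (w ∧ z)) ∧ (x → y)) = min(0.29, 1) = 0.29
(¬¬((w ∧ z) → ((x ∧ z) → (x ∧ y))) → (((¬x ∧ (w ∨ z)) ∨ (w ∧ z)) ∧ (x → y))): 1 > 0.29, so result = 0.29

0.29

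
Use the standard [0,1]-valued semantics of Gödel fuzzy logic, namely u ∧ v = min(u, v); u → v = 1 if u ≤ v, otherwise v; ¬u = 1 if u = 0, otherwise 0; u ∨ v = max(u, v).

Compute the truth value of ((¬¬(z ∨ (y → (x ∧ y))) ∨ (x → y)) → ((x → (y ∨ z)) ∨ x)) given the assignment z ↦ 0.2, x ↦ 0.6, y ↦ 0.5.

0.60

(x ∧ y) = min(0.6, 0.5) = 0.5
(y → (x ∧ y)): 0.5 ≤ 0.5, so result = 1
(z ∨ (y → (x ∧ y))) = max(0.2, 1) = 1
¬(z ∨ (y → (x ∧ y))): Gödel ¬ of 1 = 0 (operand ≠ 0)
¬¬(z ∨ (y → (x ∧ y))): Gödel ¬ of 0 = 1 (operand is 0)
(x → y): 0.6 > 0.5, so result = 0.5
(¬¬(z ∨ (y → (x ∧ y))) ∨ (x → y)) = max(1, 0.5) = 1
(y ∨ z) = max(0.5, 0.2) = 0.5
(x → (y ∨ z)): 0.6 > 0.5, so result = 0.5
((x → (y ∨ z)) ∨ x) = max(0.5, 0.6) = 0.6
((¬¬(z ∨ (y → (x ∧ y))) ∨ (x → y)) → ((x → (y ∨ z)) ∨ x)): 1 > 0.6, so result = 0.6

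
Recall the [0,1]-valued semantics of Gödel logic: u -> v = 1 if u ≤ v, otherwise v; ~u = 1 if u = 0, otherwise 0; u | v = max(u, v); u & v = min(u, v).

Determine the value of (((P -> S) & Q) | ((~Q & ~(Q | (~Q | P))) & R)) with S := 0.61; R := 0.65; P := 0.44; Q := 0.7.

(P -> S): 0.44 ≤ 0.61, so result = 1
((P -> S) & Q) = min(1, 0.7) = 0.7
~Q: Gödel ¬ of 0.7 = 0 (operand ≠ 0)
~Q: Gödel ¬ of 0.7 = 0 (operand ≠ 0)
(~Q | P) = max(0, 0.44) = 0.44
(Q | (~Q | P)) = max(0.7, 0.44) = 0.7
~(Q | (~Q | P)): Gödel ¬ of 0.7 = 0 (operand ≠ 0)
(~Q & ~(Q | (~Q | P))) = min(0, 0) = 0
((~Q & ~(Q | (~Q | P))) & R) = min(0, 0.65) = 0
(((P -> S) & Q) | ((~Q & ~(Q | (~Q | P))) & R)) = max(0.7, 0) = 0.7

0.70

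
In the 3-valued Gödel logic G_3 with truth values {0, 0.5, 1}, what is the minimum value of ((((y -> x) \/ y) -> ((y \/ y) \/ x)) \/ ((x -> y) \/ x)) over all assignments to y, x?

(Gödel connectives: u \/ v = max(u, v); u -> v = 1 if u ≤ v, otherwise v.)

0.50

The minimum is attained at y = 0, x = 0.5:
  (y -> x): 0 ≤ 0.5, so result = 1
  ((y -> x) \/ y) = max(1, 0) = 1
  (y \/ y) = max(0, 0) = 0
  ((y \/ y) \/ x) = max(0, 0.5) = 0.5
  (((y -> x) \/ y) -> ((y \/ y) \/ x)): 1 > 0.5, so result = 0.5
  (x -> y): 0.5 > 0, so result = 0
  ((x -> y) \/ x) = max(0, 0.5) = 0.5
  ((((y -> x) \/ y) -> ((y \/ y) \/ x)) \/ ((x -> y) \/ x)) = max(0.5, 0.5) = 0.5
Checking all 9 assignments confirms none give a value below 0.50.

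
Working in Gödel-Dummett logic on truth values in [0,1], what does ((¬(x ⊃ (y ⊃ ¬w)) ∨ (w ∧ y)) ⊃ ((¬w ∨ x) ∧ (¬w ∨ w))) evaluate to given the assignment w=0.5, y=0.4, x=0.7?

¬w: Gödel ¬ of 0.5 = 0 (operand ≠ 0)
(y ⊃ ¬w): 0.4 > 0, so result = 0
(x ⊃ (y ⊃ ¬w)): 0.7 > 0, so result = 0
¬(x ⊃ (y ⊃ ¬w)): Gödel ¬ of 0 = 1 (operand is 0)
(w ∧ y) = min(0.5, 0.4) = 0.4
(¬(x ⊃ (y ⊃ ¬w)) ∨ (w ∧ y)) = max(1, 0.4) = 1
¬w: Gödel ¬ of 0.5 = 0 (operand ≠ 0)
(¬w ∨ x) = max(0, 0.7) = 0.7
¬w: Gödel ¬ of 0.5 = 0 (operand ≠ 0)
(¬w ∨ w) = max(0, 0.5) = 0.5
((¬w ∨ x) ∧ (¬w ∨ w)) = min(0.7, 0.5) = 0.5
((¬(x ⊃ (y ⊃ ¬w)) ∨ (w ∧ y)) ⊃ ((¬w ∨ x) ∧ (¬w ∨ w))): 1 > 0.5, so result = 0.5

0.50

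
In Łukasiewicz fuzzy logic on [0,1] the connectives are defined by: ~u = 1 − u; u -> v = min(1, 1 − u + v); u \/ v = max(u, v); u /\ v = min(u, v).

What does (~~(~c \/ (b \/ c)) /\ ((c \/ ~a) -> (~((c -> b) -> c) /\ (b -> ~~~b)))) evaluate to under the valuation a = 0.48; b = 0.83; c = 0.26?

~c: Łukasiewicz ¬ gives 1 − 0.26 = 0.74
(b \/ c) = max(0.83, 0.26) = 0.83
(~c \/ (b \/ c)) = max(0.74, 0.83) = 0.83
~(~c \/ (b \/ c)): Łukasiewicz ¬ gives 1 − 0.83 = 0.17
~~(~c \/ (b \/ c)): Łukasiewicz ¬ gives 1 − 0.17 = 0.83
~a: Łukasiewicz ¬ gives 1 − 0.48 = 0.52
(c \/ ~a) = max(0.26, 0.52) = 0.52
(c -> b): min(1, 1 − 0.26 + 0.83) = 1
((c -> b) -> c): min(1, 1 − 1 + 0.26) = 0.26
~((c -> b) -> c): Łukasiewicz ¬ gives 1 − 0.26 = 0.74
~b: Łukasiewicz ¬ gives 1 − 0.83 = 0.17
~~b: Łukasiewicz ¬ gives 1 − 0.17 = 0.83
~~~b: Łukasiewicz ¬ gives 1 − 0.83 = 0.17
(b -> ~~~b): min(1, 1 − 0.83 + 0.17) = 0.34
(~((c -> b) -> c) /\ (b -> ~~~b)) = min(0.74, 0.34) = 0.34
((c \/ ~a) -> (~((c -> b) -> c) /\ (b -> ~~~b))): min(1, 1 − 0.52 + 0.34) = 0.82
(~~(~c \/ (b \/ c)) /\ ((c \/ ~a) -> (~((c -> b) -> c) /\ (b -> ~~~b)))) = min(0.83, 0.82) = 0.82

0.82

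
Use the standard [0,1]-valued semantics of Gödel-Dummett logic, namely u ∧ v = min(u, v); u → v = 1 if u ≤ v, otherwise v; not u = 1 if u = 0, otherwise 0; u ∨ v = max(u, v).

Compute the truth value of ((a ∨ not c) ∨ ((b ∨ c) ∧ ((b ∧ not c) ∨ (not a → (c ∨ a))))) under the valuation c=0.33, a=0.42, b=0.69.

not c: Gödel ¬ of 0.33 = 0 (operand ≠ 0)
(a ∨ not c) = max(0.42, 0) = 0.42
(b ∨ c) = max(0.69, 0.33) = 0.69
not c: Gödel ¬ of 0.33 = 0 (operand ≠ 0)
(b ∧ not c) = min(0.69, 0) = 0
not a: Gödel ¬ of 0.42 = 0 (operand ≠ 0)
(c ∨ a) = max(0.33, 0.42) = 0.42
(not a → (c ∨ a)): 0 ≤ 0.42, so result = 1
((b ∧ not c) ∨ (not a → (c ∨ a))) = max(0, 1) = 1
((b ∨ c) ∧ ((b ∧ not c) ∨ (not a → (c ∨ a)))) = min(0.69, 1) = 0.69
((a ∨ not c) ∨ ((b ∨ c) ∧ ((b ∧ not c) ∨ (not a → (c ∨ a))))) = max(0.42, 0.69) = 0.69

0.69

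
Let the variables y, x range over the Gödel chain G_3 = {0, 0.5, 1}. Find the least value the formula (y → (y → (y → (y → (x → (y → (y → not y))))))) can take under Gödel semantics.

The minimum is attained at y = 0.5, x = 0.5:
  not y: Gödel ¬ of 0.5 = 0 (operand ≠ 0)
  (y → not y): 0.5 > 0, so result = 0
  (y → (y → not y)): 0.5 > 0, so result = 0
  (x → (y → (y → not y))): 0.5 > 0, so result = 0
  (y → (x → (y → (y → not y)))): 0.5 > 0, so result = 0
  (y → (y → (x → (y → (y → not y))))): 0.5 > 0, so result = 0
  (y → (y → (y → (x → (y → (y → not y)))))): 0.5 > 0, so result = 0
  (y → (y → (y → (y → (x → (y → (y → not y))))))): 0.5 > 0, so result = 0
Checking all 9 assignments confirms none give a value below 0.00.

0.00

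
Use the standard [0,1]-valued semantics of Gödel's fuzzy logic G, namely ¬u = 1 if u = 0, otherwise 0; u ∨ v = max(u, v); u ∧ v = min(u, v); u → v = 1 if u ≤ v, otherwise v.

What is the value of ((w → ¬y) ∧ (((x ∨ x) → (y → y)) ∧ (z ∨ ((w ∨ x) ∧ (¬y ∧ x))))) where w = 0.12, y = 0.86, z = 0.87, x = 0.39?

¬y: Gödel ¬ of 0.86 = 0 (operand ≠ 0)
(w → ¬y): 0.12 > 0, so result = 0
(x ∨ x) = max(0.39, 0.39) = 0.39
(y → y): 0.86 ≤ 0.86, so result = 1
((x ∨ x) → (y → y)): 0.39 ≤ 1, so result = 1
(w ∨ x) = max(0.12, 0.39) = 0.39
¬y: Gödel ¬ of 0.86 = 0 (operand ≠ 0)
(¬y ∧ x) = min(0, 0.39) = 0
((w ∨ x) ∧ (¬y ∧ x)) = min(0.39, 0) = 0
(z ∨ ((w ∨ x) ∧ (¬y ∧ x))) = max(0.87, 0) = 0.87
(((x ∨ x) → (y → y)) ∧ (z ∨ ((w ∨ x) ∧ (¬y ∧ x)))) = min(1, 0.87) = 0.87
((w → ¬y) ∧ (((x ∨ x) → (y → y)) ∧ (z ∨ ((w ∨ x) ∧ (¬y ∧ x))))) = min(0, 0.87) = 0

0.00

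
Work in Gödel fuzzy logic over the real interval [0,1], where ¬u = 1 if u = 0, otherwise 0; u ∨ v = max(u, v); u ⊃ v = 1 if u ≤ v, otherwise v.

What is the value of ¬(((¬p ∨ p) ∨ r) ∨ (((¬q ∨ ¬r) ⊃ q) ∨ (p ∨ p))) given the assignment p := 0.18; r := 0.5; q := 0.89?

¬p: Gödel ¬ of 0.18 = 0 (operand ≠ 0)
(¬p ∨ p) = max(0, 0.18) = 0.18
((¬p ∨ p) ∨ r) = max(0.18, 0.5) = 0.5
¬q: Gödel ¬ of 0.89 = 0 (operand ≠ 0)
¬r: Gödel ¬ of 0.5 = 0 (operand ≠ 0)
(¬q ∨ ¬r) = max(0, 0) = 0
((¬q ∨ ¬r) ⊃ q): 0 ≤ 0.89, so result = 1
(p ∨ p) = max(0.18, 0.18) = 0.18
(((¬q ∨ ¬r) ⊃ q) ∨ (p ∨ p)) = max(1, 0.18) = 1
(((¬p ∨ p) ∨ r) ∨ (((¬q ∨ ¬r) ⊃ q) ∨ (p ∨ p))) = max(0.5, 1) = 1
¬(((¬p ∨ p) ∨ r) ∨ (((¬q ∨ ¬r) ⊃ q) ∨ (p ∨ p))): Gödel ¬ of 1 = 0 (operand ≠ 0)

0.00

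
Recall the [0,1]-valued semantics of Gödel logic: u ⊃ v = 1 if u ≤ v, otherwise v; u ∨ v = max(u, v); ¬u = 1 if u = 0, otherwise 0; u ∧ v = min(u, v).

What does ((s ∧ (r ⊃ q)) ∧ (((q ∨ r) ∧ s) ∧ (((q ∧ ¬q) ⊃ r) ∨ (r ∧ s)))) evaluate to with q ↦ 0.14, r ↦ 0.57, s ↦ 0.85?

0.14

(r ⊃ q): 0.57 > 0.14, so result = 0.14
(s ∧ (r ⊃ q)) = min(0.85, 0.14) = 0.14
(q ∨ r) = max(0.14, 0.57) = 0.57
((q ∨ r) ∧ s) = min(0.57, 0.85) = 0.57
¬q: Gödel ¬ of 0.14 = 0 (operand ≠ 0)
(q ∧ ¬q) = min(0.14, 0) = 0
((q ∧ ¬q) ⊃ r): 0 ≤ 0.57, so result = 1
(r ∧ s) = min(0.57, 0.85) = 0.57
(((q ∧ ¬q) ⊃ r) ∨ (r ∧ s)) = max(1, 0.57) = 1
(((q ∨ r) ∧ s) ∧ (((q ∧ ¬q) ⊃ r) ∨ (r ∧ s))) = min(0.57, 1) = 0.57
((s ∧ (r ⊃ q)) ∧ (((q ∨ r) ∧ s) ∧ (((q ∧ ¬q) ⊃ r) ∨ (r ∧ s)))) = min(0.14, 0.57) = 0.14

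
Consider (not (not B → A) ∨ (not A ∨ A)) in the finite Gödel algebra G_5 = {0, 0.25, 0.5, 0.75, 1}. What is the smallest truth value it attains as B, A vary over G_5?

The minimum is attained at B = 0, A = 0.25:
  not B: Gödel ¬ of 0 = 1 (operand is 0)
  (not B → A): 1 > 0.25, so result = 0.25
  not (not B → A): Gödel ¬ of 0.25 = 0 (operand ≠ 0)
  not A: Gödel ¬ of 0.25 = 0 (operand ≠ 0)
  (not A ∨ A) = max(0, 0.25) = 0.25
  (not (not B → A) ∨ (not A ∨ A)) = max(0, 0.25) = 0.25
Checking all 25 assignments confirms none give a value below 0.25.

0.25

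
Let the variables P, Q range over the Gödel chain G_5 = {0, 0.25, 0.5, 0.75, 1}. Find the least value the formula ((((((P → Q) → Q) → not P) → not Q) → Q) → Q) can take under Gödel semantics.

The minimum is attained at P = 0, Q = 0.25:
  (P → Q): 0 ≤ 0.25, so result = 1
  ((P → Q) → Q): 1 > 0.25, so result = 0.25
  not P: Gödel ¬ of 0 = 1 (operand is 0)
  (((P → Q) → Q) → not P): 0.25 ≤ 1, so result = 1
  not Q: Gödel ¬ of 0.25 = 0 (operand ≠ 0)
  ((((P → Q) → Q) → not P) → not Q): 1 > 0, so result = 0
  (((((P → Q) → Q) → not P) → not Q) → Q): 0 ≤ 0.25, so result = 1
  ((((((P → Q) → Q) → not P) → not Q) → Q) → Q): 1 > 0.25, so result = 0.25
Checking all 25 assignments confirms none give a value below 0.25.

0.25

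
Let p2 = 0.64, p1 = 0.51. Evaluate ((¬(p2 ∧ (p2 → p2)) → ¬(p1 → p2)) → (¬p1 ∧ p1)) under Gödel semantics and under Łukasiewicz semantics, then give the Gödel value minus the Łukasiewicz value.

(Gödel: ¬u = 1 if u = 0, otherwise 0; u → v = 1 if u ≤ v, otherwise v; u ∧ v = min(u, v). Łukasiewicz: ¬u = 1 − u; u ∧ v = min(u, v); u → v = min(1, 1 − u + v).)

Gödel evaluation:
  (p2 → p2): 0.64 ≤ 0.64, so result = 1
  (p2 ∧ (p2 → p2)) = min(0.64, 1) = 0.64
  ¬(p2 ∧ (p2 → p2)): Gödel ¬ of 0.64 = 0 (operand ≠ 0)
  (p1 → p2): 0.51 ≤ 0.64, so result = 1
  ¬(p1 → p2): Gödel ¬ of 1 = 0 (operand ≠ 0)
  (¬(p2 ∧ (p2 → p2)) → ¬(p1 → p2)): 0 ≤ 0, so result = 1
  ¬p1: Gödel ¬ of 0.51 = 0 (operand ≠ 0)
  (¬p1 ∧ p1) = min(0, 0.51) = 0
  ((¬(p2 ∧ (p2 → p2)) → ¬(p1 → p2)) → (¬p1 ∧ p1)): 1 > 0, so result = 0
  Gödel value = 0
Łukasiewicz evaluation:
  (p2 → p2): min(1, 1 − 0.64 + 0.64) = 1
  (p2 ∧ (p2 → p2)) = min(0.64, 1) = 0.64
  ¬(p2 ∧ (p2 → p2)): Łukasiewicz ¬ gives 1 − 0.64 = 0.36
  (p1 → p2): min(1, 1 − 0.51 + 0.64) = 1
  ¬(p1 → p2): Łukasiewicz ¬ gives 1 − 1 = 0
  (¬(p2 ∧ (p2 → p2)) → ¬(p1 → p2)): min(1, 1 − 0.36 + 0) = 0.64
  ¬p1: Łukasiewicz ¬ gives 1 − 0.51 = 0.49
  (¬p1 ∧ p1) = min(0.49, 0.51) = 0.49
  ((¬(p2 ∧ (p2 → p2)) → ¬(p1 → p2)) → (¬p1 ∧ p1)): min(1, 1 − 0.64 + 0.49) = 0.85
  Łukasiewicz value = 0.85
Difference: 0 − 0.85 = -0.85

-0.85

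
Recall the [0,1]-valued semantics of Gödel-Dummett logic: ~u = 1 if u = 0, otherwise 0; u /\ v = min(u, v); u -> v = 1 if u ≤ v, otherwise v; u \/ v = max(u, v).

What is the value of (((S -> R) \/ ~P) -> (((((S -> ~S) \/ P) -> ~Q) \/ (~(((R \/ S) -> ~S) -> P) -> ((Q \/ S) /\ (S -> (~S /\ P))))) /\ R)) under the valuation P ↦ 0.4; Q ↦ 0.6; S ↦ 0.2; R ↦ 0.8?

0.80

(S -> R): 0.2 ≤ 0.8, so result = 1
~P: Gödel ¬ of 0.4 = 0 (operand ≠ 0)
((S -> R) \/ ~P) = max(1, 0) = 1
~S: Gödel ¬ of 0.2 = 0 (operand ≠ 0)
(S -> ~S): 0.2 > 0, so result = 0
((S -> ~S) \/ P) = max(0, 0.4) = 0.4
~Q: Gödel ¬ of 0.6 = 0 (operand ≠ 0)
(((S -> ~S) \/ P) -> ~Q): 0.4 > 0, so result = 0
(R \/ S) = max(0.8, 0.2) = 0.8
~S: Gödel ¬ of 0.2 = 0 (operand ≠ 0)
((R \/ S) -> ~S): 0.8 > 0, so result = 0
(((R \/ S) -> ~S) -> P): 0 ≤ 0.4, so result = 1
~(((R \/ S) -> ~S) -> P): Gödel ¬ of 1 = 0 (operand ≠ 0)
(Q \/ S) = max(0.6, 0.2) = 0.6
~S: Gödel ¬ of 0.2 = 0 (operand ≠ 0)
(~S /\ P) = min(0, 0.4) = 0
(S -> (~S /\ P)): 0.2 > 0, so result = 0
((Q \/ S) /\ (S -> (~S /\ P))) = min(0.6, 0) = 0
(~(((R \/ S) -> ~S) -> P) -> ((Q \/ S) /\ (S -> (~S /\ P)))): 0 ≤ 0, so result = 1
((((S -> ~S) \/ P) -> ~Q) \/ (~(((R \/ S) -> ~S) -> P) -> ((Q \/ S) /\ (S -> (~S /\ P))))) = max(0, 1) = 1
(((((S -> ~S) \/ P) -> ~Q) \/ (~(((R \/ S) -> ~S) -> P) -> ((Q \/ S) /\ (S -> (~S /\ P))))) /\ R) = min(1, 0.8) = 0.8
(((S -> R) \/ ~P) -> (((((S -> ~S) \/ P) -> ~Q) \/ (~(((R \/ S) -> ~S) -> P) -> ((Q \/ S) /\ (S -> (~S /\ P))))) /\ R)): 1 > 0.8, so result = 0.8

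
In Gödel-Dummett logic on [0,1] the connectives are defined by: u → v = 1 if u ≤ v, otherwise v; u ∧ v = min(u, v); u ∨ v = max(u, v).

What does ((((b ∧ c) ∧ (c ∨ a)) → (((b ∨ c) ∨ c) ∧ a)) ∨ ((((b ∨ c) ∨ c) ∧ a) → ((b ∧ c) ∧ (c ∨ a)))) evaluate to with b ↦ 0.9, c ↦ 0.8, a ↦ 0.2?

1.00

(b ∧ c) = min(0.9, 0.8) = 0.8
(c ∨ a) = max(0.8, 0.2) = 0.8
((b ∧ c) ∧ (c ∨ a)) = min(0.8, 0.8) = 0.8
(b ∨ c) = max(0.9, 0.8) = 0.9
((b ∨ c) ∨ c) = max(0.9, 0.8) = 0.9
(((b ∨ c) ∨ c) ∧ a) = min(0.9, 0.2) = 0.2
(((b ∧ c) ∧ (c ∨ a)) → (((b ∨ c) ∨ c) ∧ a)): 0.8 > 0.2, so result = 0.2
(b ∨ c) = max(0.9, 0.8) = 0.9
((b ∨ c) ∨ c) = max(0.9, 0.8) = 0.9
(((b ∨ c) ∨ c) ∧ a) = min(0.9, 0.2) = 0.2
(b ∧ c) = min(0.9, 0.8) = 0.8
(c ∨ a) = max(0.8, 0.2) = 0.8
((b ∧ c) ∧ (c ∨ a)) = min(0.8, 0.8) = 0.8
((((b ∨ c) ∨ c) ∧ a) → ((b ∧ c) ∧ (c ∨ a))): 0.2 ≤ 0.8, so result = 1
((((b ∧ c) ∧ (c ∨ a)) → (((b ∨ c) ∨ c) ∧ a)) ∨ ((((b ∨ c) ∨ c) ∧ a) → ((b ∧ c) ∧ (c ∨ a)))) = max(0.2, 1) = 1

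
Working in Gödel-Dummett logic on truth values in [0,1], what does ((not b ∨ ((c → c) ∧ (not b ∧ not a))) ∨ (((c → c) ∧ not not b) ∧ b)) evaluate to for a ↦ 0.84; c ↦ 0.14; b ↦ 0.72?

0.72

not b: Gödel ¬ of 0.72 = 0 (operand ≠ 0)
(c → c): 0.14 ≤ 0.14, so result = 1
not b: Gödel ¬ of 0.72 = 0 (operand ≠ 0)
not a: Gödel ¬ of 0.84 = 0 (operand ≠ 0)
(not b ∧ not a) = min(0, 0) = 0
((c → c) ∧ (not b ∧ not a)) = min(1, 0) = 0
(not b ∨ ((c → c) ∧ (not b ∧ not a))) = max(0, 0) = 0
(c → c): 0.14 ≤ 0.14, so result = 1
not b: Gödel ¬ of 0.72 = 0 (operand ≠ 0)
not not b: Gödel ¬ of 0 = 1 (operand is 0)
((c → c) ∧ not not b) = min(1, 1) = 1
(((c → c) ∧ not not b) ∧ b) = min(1, 0.72) = 0.72
((not b ∨ ((c → c) ∧ (not b ∧ not a))) ∨ (((c → c) ∧ not not b) ∧ b)) = max(0, 0.72) = 0.72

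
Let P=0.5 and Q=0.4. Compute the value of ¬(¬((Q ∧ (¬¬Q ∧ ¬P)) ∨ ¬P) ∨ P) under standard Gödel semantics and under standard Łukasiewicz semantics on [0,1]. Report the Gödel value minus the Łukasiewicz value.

-0.50

Gödel evaluation:
  ¬Q: Gödel ¬ of 0.4 = 0 (operand ≠ 0)
  ¬¬Q: Gödel ¬ of 0 = 1 (operand is 0)
  ¬P: Gödel ¬ of 0.5 = 0 (operand ≠ 0)
  (¬¬Q ∧ ¬P) = min(1, 0) = 0
  (Q ∧ (¬¬Q ∧ ¬P)) = min(0.4, 0) = 0
  ¬P: Gödel ¬ of 0.5 = 0 (operand ≠ 0)
  ((Q ∧ (¬¬Q ∧ ¬P)) ∨ ¬P) = max(0, 0) = 0
  ¬((Q ∧ (¬¬Q ∧ ¬P)) ∨ ¬P): Gödel ¬ of 0 = 1 (operand is 0)
  (¬((Q ∧ (¬¬Q ∧ ¬P)) ∨ ¬P) ∨ P) = max(1, 0.5) = 1
  ¬(¬((Q ∧ (¬¬Q ∧ ¬P)) ∨ ¬P) ∨ P): Gödel ¬ of 1 = 0 (operand ≠ 0)
  Gödel value = 0
Łukasiewicz evaluation:
  ¬Q: Łukasiewicz ¬ gives 1 − 0.4 = 0.6
  ¬¬Q: Łukasiewicz ¬ gives 1 − 0.6 = 0.4
  ¬P: Łukasiewicz ¬ gives 1 − 0.5 = 0.5
  (¬¬Q ∧ ¬P) = min(0.4, 0.5) = 0.4
  (Q ∧ (¬¬Q ∧ ¬P)) = min(0.4, 0.4) = 0.4
  ¬P: Łukasiewicz ¬ gives 1 − 0.5 = 0.5
  ((Q ∧ (¬¬Q ∧ ¬P)) ∨ ¬P) = max(0.4, 0.5) = 0.5
  ¬((Q ∧ (¬¬Q ∧ ¬P)) ∨ ¬P): Łukasiewicz ¬ gives 1 − 0.5 = 0.5
  (¬((Q ∧ (¬¬Q ∧ ¬P)) ∨ ¬P) ∨ P) = max(0.5, 0.5) = 0.5
  ¬(¬((Q ∧ (¬¬Q ∧ ¬P)) ∨ ¬P) ∨ P): Łukasiewicz ¬ gives 1 − 0.5 = 0.5
  Łukasiewicz value = 0.5
Difference: 0 − 0.5 = -0.50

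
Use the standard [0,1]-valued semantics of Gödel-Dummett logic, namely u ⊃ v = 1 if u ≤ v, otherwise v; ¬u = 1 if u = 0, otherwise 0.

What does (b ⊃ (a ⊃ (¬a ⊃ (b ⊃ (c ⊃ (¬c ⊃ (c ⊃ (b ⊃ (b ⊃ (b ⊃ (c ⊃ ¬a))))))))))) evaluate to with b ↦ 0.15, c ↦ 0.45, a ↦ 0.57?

1.00

¬a: Gödel ¬ of 0.57 = 0 (operand ≠ 0)
¬c: Gödel ¬ of 0.45 = 0 (operand ≠ 0)
¬a: Gödel ¬ of 0.57 = 0 (operand ≠ 0)
(c ⊃ ¬a): 0.45 > 0, so result = 0
(b ⊃ (c ⊃ ¬a)): 0.15 > 0, so result = 0
(b ⊃ (b ⊃ (c ⊃ ¬a))): 0.15 > 0, so result = 0
(b ⊃ (b ⊃ (b ⊃ (c ⊃ ¬a)))): 0.15 > 0, so result = 0
(c ⊃ (b ⊃ (b ⊃ (b ⊃ (c ⊃ ¬a))))): 0.45 > 0, so result = 0
(¬c ⊃ (c ⊃ (b ⊃ (b ⊃ (b ⊃ (c ⊃ ¬a)))))): 0 ≤ 0, so result = 1
(c ⊃ (¬c ⊃ (c ⊃ (b ⊃ (b ⊃ (b ⊃ (c ⊃ ¬a))))))): 0.45 ≤ 1, so result = 1
(b ⊃ (c ⊃ (¬c ⊃ (c ⊃ (b ⊃ (b ⊃ (b ⊃ (c ⊃ ¬a)))))))): 0.15 ≤ 1, so result = 1
(¬a ⊃ (b ⊃ (c ⊃ (¬c ⊃ (c ⊃ (b ⊃ (b ⊃ (b ⊃ (c ⊃ ¬a))))))))): 0 ≤ 1, so result = 1
(a ⊃ (¬a ⊃ (b ⊃ (c ⊃ (¬c ⊃ (c ⊃ (b ⊃ (b ⊃ (b ⊃ (c ⊃ ¬a)))))))))): 0.57 ≤ 1, so result = 1
(b ⊃ (a ⊃ (¬a ⊃ (b ⊃ (c ⊃ (¬c ⊃ (c ⊃ (b ⊃ (b ⊃ (b ⊃ (c ⊃ ¬a))))))))))): 0.15 ≤ 1, so result = 1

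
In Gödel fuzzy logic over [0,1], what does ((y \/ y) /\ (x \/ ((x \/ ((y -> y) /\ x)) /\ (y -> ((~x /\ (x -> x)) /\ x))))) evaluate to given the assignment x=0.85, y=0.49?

0.49

(y \/ y) = max(0.49, 0.49) = 0.49
(y -> y): 0.49 ≤ 0.49, so result = 1
((y -> y) /\ x) = min(1, 0.85) = 0.85
(x \/ ((y -> y) /\ x)) = max(0.85, 0.85) = 0.85
~x: Gödel ¬ of 0.85 = 0 (operand ≠ 0)
(x -> x): 0.85 ≤ 0.85, so result = 1
(~x /\ (x -> x)) = min(0, 1) = 0
((~x /\ (x -> x)) /\ x) = min(0, 0.85) = 0
(y -> ((~x /\ (x -> x)) /\ x)): 0.49 > 0, so result = 0
((x \/ ((y -> y) /\ x)) /\ (y -> ((~x /\ (x -> x)) /\ x))) = min(0.85, 0) = 0
(x \/ ((x \/ ((y -> y) /\ x)) /\ (y -> ((~x /\ (x -> x)) /\ x)))) = max(0.85, 0) = 0.85
((y \/ y) /\ (x \/ ((x \/ ((y -> y) /\ x)) /\ (y -> ((~x /\ (x -> x)) /\ x))))) = min(0.49, 0.85) = 0.49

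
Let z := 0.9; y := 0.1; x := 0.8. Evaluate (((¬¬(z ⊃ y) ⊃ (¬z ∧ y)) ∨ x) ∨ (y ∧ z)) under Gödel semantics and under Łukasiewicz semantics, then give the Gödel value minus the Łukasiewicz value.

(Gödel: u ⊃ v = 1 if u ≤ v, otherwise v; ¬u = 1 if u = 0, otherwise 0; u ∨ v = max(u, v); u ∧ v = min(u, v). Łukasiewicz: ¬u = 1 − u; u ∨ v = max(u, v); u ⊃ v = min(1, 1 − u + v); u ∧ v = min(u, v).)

-0.10

Gödel evaluation:
  (z ⊃ y): 0.9 > 0.1, so result = 0.1
  ¬(z ⊃ y): Gödel ¬ of 0.1 = 0 (operand ≠ 0)
  ¬¬(z ⊃ y): Gödel ¬ of 0 = 1 (operand is 0)
  ¬z: Gödel ¬ of 0.9 = 0 (operand ≠ 0)
  (¬z ∧ y) = min(0, 0.1) = 0
  (¬¬(z ⊃ y) ⊃ (¬z ∧ y)): 1 > 0, so result = 0
  ((¬¬(z ⊃ y) ⊃ (¬z ∧ y)) ∨ x) = max(0, 0.8) = 0.8
  (y ∧ z) = min(0.1, 0.9) = 0.1
  (((¬¬(z ⊃ y) ⊃ (¬z ∧ y)) ∨ x) ∨ (y ∧ z)) = max(0.8, 0.1) = 0.8
  Gödel value = 0.8
Łukasiewicz evaluation:
  (z ⊃ y): min(1, 1 − 0.9 + 0.1) = 0.2
  ¬(z ⊃ y): Łukasiewicz ¬ gives 1 − 0.2 = 0.8
  ¬¬(z ⊃ y): Łukasiewicz ¬ gives 1 − 0.8 = 0.2
  ¬z: Łukasiewicz ¬ gives 1 − 0.9 = 0.1
  (¬z ∧ y) = min(0.1, 0.1) = 0.1
  (¬¬(z ⊃ y) ⊃ (¬z ∧ y)): min(1, 1 − 0.2 + 0.1) = 0.9
  ((¬¬(z ⊃ y) ⊃ (¬z ∧ y)) ∨ x) = max(0.9, 0.8) = 0.9
  (y ∧ z) = min(0.1, 0.9) = 0.1
  (((¬¬(z ⊃ y) ⊃ (¬z ∧ y)) ∨ x) ∨ (y ∧ z)) = max(0.9, 0.1) = 0.9
  Łukasiewicz value = 0.9
Difference: 0.8 − 0.9 = -0.10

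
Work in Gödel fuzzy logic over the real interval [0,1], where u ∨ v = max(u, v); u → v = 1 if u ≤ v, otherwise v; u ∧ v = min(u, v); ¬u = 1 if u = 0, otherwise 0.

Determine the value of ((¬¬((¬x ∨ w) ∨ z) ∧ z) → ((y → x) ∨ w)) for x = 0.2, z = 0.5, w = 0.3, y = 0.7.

¬x: Gödel ¬ of 0.2 = 0 (operand ≠ 0)
(¬x ∨ w) = max(0, 0.3) = 0.3
((¬x ∨ w) ∨ z) = max(0.3, 0.5) = 0.5
¬((¬x ∨ w) ∨ z): Gödel ¬ of 0.5 = 0 (operand ≠ 0)
¬¬((¬x ∨ w) ∨ z): Gödel ¬ of 0 = 1 (operand is 0)
(¬¬((¬x ∨ w) ∨ z) ∧ z) = min(1, 0.5) = 0.5
(y → x): 0.7 > 0.2, so result = 0.2
((y → x) ∨ w) = max(0.2, 0.3) = 0.3
((¬¬((¬x ∨ w) ∨ z) ∧ z) → ((y → x) ∨ w)): 0.5 > 0.3, so result = 0.3

0.30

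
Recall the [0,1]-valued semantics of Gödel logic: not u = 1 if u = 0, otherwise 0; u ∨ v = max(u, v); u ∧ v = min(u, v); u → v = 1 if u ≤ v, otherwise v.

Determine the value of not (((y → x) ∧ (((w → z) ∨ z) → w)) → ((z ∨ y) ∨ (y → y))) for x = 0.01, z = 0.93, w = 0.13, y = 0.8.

(y → x): 0.8 > 0.01, so result = 0.01
(w → z): 0.13 ≤ 0.93, so result = 1
((w → z) ∨ z) = max(1, 0.93) = 1
(((w → z) ∨ z) → w): 1 > 0.13, so result = 0.13
((y → x) ∧ (((w → z) ∨ z) → w)) = min(0.01, 0.13) = 0.01
(z ∨ y) = max(0.93, 0.8) = 0.93
(y → y): 0.8 ≤ 0.8, so result = 1
((z ∨ y) ∨ (y → y)) = max(0.93, 1) = 1
(((y → x) ∧ (((w → z) ∨ z) → w)) → ((z ∨ y) ∨ (y → y))): 0.01 ≤ 1, so result = 1
not (((y → x) ∧ (((w → z) ∨ z) → w)) → ((z ∨ y) ∨ (y → y))): Gödel ¬ of 1 = 0 (operand ≠ 0)

0.00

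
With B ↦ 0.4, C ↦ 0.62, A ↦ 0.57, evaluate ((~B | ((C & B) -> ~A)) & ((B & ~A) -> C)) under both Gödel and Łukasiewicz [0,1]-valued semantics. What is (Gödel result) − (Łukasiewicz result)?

-1.00

Gödel evaluation:
  ~B: Gödel ¬ of 0.4 = 0 (operand ≠ 0)
  (C & B) = min(0.62, 0.4) = 0.4
  ~A: Gödel ¬ of 0.57 = 0 (operand ≠ 0)
  ((C & B) -> ~A): 0.4 > 0, so result = 0
  (~B | ((C & B) -> ~A)) = max(0, 0) = 0
  ~A: Gödel ¬ of 0.57 = 0 (operand ≠ 0)
  (B & ~A) = min(0.4, 0) = 0
  ((B & ~A) -> C): 0 ≤ 0.62, so result = 1
  ((~B | ((C & B) -> ~A)) & ((B & ~A) -> C)) = min(0, 1) = 0
  Gödel value = 0
Łukasiewicz evaluation:
  ~B: Łukasiewicz ¬ gives 1 − 0.4 = 0.6
  (C & B) = min(0.62, 0.4) = 0.4
  ~A: Łukasiewicz ¬ gives 1 − 0.57 = 0.43
  ((C & B) -> ~A): min(1, 1 − 0.4 + 0.43) = 1
  (~B | ((C & B) -> ~A)) = max(0.6, 1) = 1
  ~A: Łukasiewicz ¬ gives 1 − 0.57 = 0.43
  (B & ~A) = min(0.4, 0.43) = 0.4
  ((B & ~A) -> C): min(1, 1 − 0.4 + 0.62) = 1
  ((~B | ((C & B) -> ~A)) & ((B & ~A) -> C)) = min(1, 1) = 1
  Łukasiewicz value = 1
Difference: 0 − 1 = -1.00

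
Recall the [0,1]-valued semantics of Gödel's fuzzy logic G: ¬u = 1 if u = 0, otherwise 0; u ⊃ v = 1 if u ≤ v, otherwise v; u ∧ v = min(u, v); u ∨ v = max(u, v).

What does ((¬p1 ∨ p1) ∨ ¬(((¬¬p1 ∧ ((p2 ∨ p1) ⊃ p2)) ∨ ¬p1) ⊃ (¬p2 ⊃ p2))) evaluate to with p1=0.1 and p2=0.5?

¬p1: Gödel ¬ of 0.1 = 0 (operand ≠ 0)
(¬p1 ∨ p1) = max(0, 0.1) = 0.1
¬p1: Gödel ¬ of 0.1 = 0 (operand ≠ 0)
¬¬p1: Gödel ¬ of 0 = 1 (operand is 0)
(p2 ∨ p1) = max(0.5, 0.1) = 0.5
((p2 ∨ p1) ⊃ p2): 0.5 ≤ 0.5, so result = 1
(¬¬p1 ∧ ((p2 ∨ p1) ⊃ p2)) = min(1, 1) = 1
¬p1: Gödel ¬ of 0.1 = 0 (operand ≠ 0)
((¬¬p1 ∧ ((p2 ∨ p1) ⊃ p2)) ∨ ¬p1) = max(1, 0) = 1
¬p2: Gödel ¬ of 0.5 = 0 (operand ≠ 0)
(¬p2 ⊃ p2): 0 ≤ 0.5, so result = 1
(((¬¬p1 ∧ ((p2 ∨ p1) ⊃ p2)) ∨ ¬p1) ⊃ (¬p2 ⊃ p2)): 1 ≤ 1, so result = 1
¬(((¬¬p1 ∧ ((p2 ∨ p1) ⊃ p2)) ∨ ¬p1) ⊃ (¬p2 ⊃ p2)): Gödel ¬ of 1 = 0 (operand ≠ 0)
((¬p1 ∨ p1) ∨ ¬(((¬¬p1 ∧ ((p2 ∨ p1) ⊃ p2)) ∨ ¬p1) ⊃ (¬p2 ⊃ p2))) = max(0.1, 0) = 0.1

0.10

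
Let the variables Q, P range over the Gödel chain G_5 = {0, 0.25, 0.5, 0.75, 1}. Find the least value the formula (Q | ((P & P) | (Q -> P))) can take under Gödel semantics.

0.25

The minimum is attained at Q = 0.25, P = 0:
  (P & P) = min(0, 0) = 0
  (Q -> P): 0.25 > 0, so result = 0
  ((P & P) | (Q -> P)) = max(0, 0) = 0
  (Q | ((P & P) | (Q -> P))) = max(0.25, 0) = 0.25
Checking all 25 assignments confirms none give a value below 0.25.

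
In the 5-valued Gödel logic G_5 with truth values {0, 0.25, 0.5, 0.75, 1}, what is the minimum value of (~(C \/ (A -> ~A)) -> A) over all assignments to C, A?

0.25

The minimum is attained at C = 0, A = 0.25:
  ~A: Gödel ¬ of 0.25 = 0 (operand ≠ 0)
  (A -> ~A): 0.25 > 0, so result = 0
  (C \/ (A -> ~A)) = max(0, 0) = 0
  ~(C \/ (A -> ~A)): Gödel ¬ of 0 = 1 (operand is 0)
  (~(C \/ (A -> ~A)) -> A): 1 > 0.25, so result = 0.25
Checking all 25 assignments confirms none give a value below 0.25.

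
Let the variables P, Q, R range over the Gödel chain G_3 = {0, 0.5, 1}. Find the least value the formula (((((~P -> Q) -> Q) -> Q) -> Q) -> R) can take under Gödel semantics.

The minimum is attained at P = 0, Q = 0, R = 0:
  ~P: Gödel ¬ of 0 = 1 (operand is 0)
  (~P -> Q): 1 > 0, so result = 0
  ((~P -> Q) -> Q): 0 ≤ 0, so result = 1
  (((~P -> Q) -> Q) -> Q): 1 > 0, so result = 0
  ((((~P -> Q) -> Q) -> Q) -> Q): 0 ≤ 0, so result = 1
  (((((~P -> Q) -> Q) -> Q) -> Q) -> R): 1 > 0, so result = 0
Checking all 27 assignments confirms none give a value below 0.00.

0.00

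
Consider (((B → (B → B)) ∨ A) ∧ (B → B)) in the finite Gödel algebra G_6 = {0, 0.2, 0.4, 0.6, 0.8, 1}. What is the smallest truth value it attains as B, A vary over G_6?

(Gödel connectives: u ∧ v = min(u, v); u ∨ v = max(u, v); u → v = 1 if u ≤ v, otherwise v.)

1.00

Every assignment gives 1. For instance at B = 0, A = 0:
  (B → B): 0 ≤ 0, so result = 1
  (B → (B → B)): 0 ≤ 1, so result = 1
  ((B → (B → B)) ∨ A) = max(1, 0) = 1
  (B → B): 0 ≤ 0, so result = 1
  (((B → (B → B)) ∨ A) ∧ (B → B)) = min(1, 1) = 1
All 36 assignments give value 1 — the formula is a G_6-tautology.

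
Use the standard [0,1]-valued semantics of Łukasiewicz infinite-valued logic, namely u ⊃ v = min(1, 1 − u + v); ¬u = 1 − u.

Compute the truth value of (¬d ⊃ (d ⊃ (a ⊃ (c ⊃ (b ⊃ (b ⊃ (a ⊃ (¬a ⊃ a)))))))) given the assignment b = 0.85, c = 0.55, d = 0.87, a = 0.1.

¬d: Łukasiewicz ¬ gives 1 − 0.87 = 0.13
¬a: Łukasiewicz ¬ gives 1 − 0.1 = 0.9
(¬a ⊃ a): min(1, 1 − 0.9 + 0.1) = 0.2
(a ⊃ (¬a ⊃ a)): min(1, 1 − 0.1 + 0.2) = 1
(b ⊃ (a ⊃ (¬a ⊃ a))): min(1, 1 − 0.85 + 1) = 1
(b ⊃ (b ⊃ (a ⊃ (¬a ⊃ a)))): min(1, 1 − 0.85 + 1) = 1
(c ⊃ (b ⊃ (b ⊃ (a ⊃ (¬a ⊃ a))))): min(1, 1 − 0.55 + 1) = 1
(a ⊃ (c ⊃ (b ⊃ (b ⊃ (a ⊃ (¬a ⊃ a)))))): min(1, 1 − 0.1 + 1) = 1
(d ⊃ (a ⊃ (c ⊃ (b ⊃ (b ⊃ (a ⊃ (¬a ⊃ a))))))): min(1, 1 − 0.87 + 1) = 1
(¬d ⊃ (d ⊃ (a ⊃ (c ⊃ (b ⊃ (b ⊃ (a ⊃ (¬a ⊃ a)))))))): min(1, 1 − 0.13 + 1) = 1

1.00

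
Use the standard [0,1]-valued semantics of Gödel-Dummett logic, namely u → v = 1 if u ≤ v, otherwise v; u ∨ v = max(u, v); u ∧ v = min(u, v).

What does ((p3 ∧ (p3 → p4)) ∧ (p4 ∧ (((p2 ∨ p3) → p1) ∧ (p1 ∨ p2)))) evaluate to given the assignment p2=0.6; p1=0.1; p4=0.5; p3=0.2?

(p3 → p4): 0.2 ≤ 0.5, so result = 1
(p3 ∧ (p3 → p4)) = min(0.2, 1) = 0.2
(p2 ∨ p3) = max(0.6, 0.2) = 0.6
((p2 ∨ p3) → p1): 0.6 > 0.1, so result = 0.1
(p1 ∨ p2) = max(0.1, 0.6) = 0.6
(((p2 ∨ p3) → p1) ∧ (p1 ∨ p2)) = min(0.1, 0.6) = 0.1
(p4 ∧ (((p2 ∨ p3) → p1) ∧ (p1 ∨ p2))) = min(0.5, 0.1) = 0.1
((p3 ∧ (p3 → p4)) ∧ (p4 ∧ (((p2 ∨ p3) → p1) ∧ (p1 ∨ p2)))) = min(0.2, 0.1) = 0.1

0.10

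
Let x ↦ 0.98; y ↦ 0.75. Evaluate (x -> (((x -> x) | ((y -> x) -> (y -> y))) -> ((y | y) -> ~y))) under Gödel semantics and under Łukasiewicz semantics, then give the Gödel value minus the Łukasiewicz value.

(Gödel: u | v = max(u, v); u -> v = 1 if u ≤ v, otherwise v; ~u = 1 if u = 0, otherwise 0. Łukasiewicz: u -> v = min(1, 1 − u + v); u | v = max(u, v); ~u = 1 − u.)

-0.52

Gödel evaluation:
  (x -> x): 0.98 ≤ 0.98, so result = 1
  (y -> x): 0.75 ≤ 0.98, so result = 1
  (y -> y): 0.75 ≤ 0.75, so result = 1
  ((y -> x) -> (y -> y)): 1 ≤ 1, so result = 1
  ((x -> x) | ((y -> x) -> (y -> y))) = max(1, 1) = 1
  (y | y) = max(0.75, 0.75) = 0.75
  ~y: Gödel ¬ of 0.75 = 0 (operand ≠ 0)
  ((y | y) -> ~y): 0.75 > 0, so result = 0
  (((x -> x) | ((y -> x) -> (y -> y))) -> ((y | y) -> ~y)): 1 > 0, so result = 0
  (x -> (((x -> x) | ((y -> x) -> (y -> y))) -> ((y | y) -> ~y))): 0.98 > 0, so result = 0
  Gödel value = 0
Łukasiewicz evaluation:
  (x -> x): min(1, 1 − 0.98 + 0.98) = 1
  (y -> x): min(1, 1 − 0.75 + 0.98) = 1
  (y -> y): min(1, 1 − 0.75 + 0.75) = 1
  ((y -> x) -> (y -> y)): min(1, 1 − 1 + 1) = 1
  ((x -> x) | ((y -> x) -> (y -> y))) = max(1, 1) = 1
  (y | y) = max(0.75, 0.75) = 0.75
  ~y: Łukasiewicz ¬ gives 1 − 0.75 = 0.25
  ((y | y) -> ~y): min(1, 1 − 0.75 + 0.25) = 0.5
  (((x -> x) | ((y -> x) -> (y -> y))) -> ((y | y) -> ~y)): min(1, 1 − 1 + 0.5) = 0.5
  (x -> (((x -> x) | ((y -> x) -> (y -> y))) -> ((y | y) -> ~y))): min(1, 1 − 0.98 + 0.5) = 0.52
  Łukasiewicz value = 0.52
Difference: 0 − 0.52 = -0.52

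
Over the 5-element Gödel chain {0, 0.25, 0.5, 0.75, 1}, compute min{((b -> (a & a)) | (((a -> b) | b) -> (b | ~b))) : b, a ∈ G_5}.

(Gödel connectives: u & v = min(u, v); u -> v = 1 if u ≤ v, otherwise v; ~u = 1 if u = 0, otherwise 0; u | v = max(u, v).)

The minimum is attained at b = 0.25, a = 0:
  (a & a) = min(0, 0) = 0
  (b -> (a & a)): 0.25 > 0, so result = 0
  (a -> b): 0 ≤ 0.25, so result = 1
  ((a -> b) | b) = max(1, 0.25) = 1
  ~b: Gödel ¬ of 0.25 = 0 (operand ≠ 0)
  (b | ~b) = max(0.25, 0) = 0.25
  (((a -> b) | b) -> (b | ~b)): 1 > 0.25, so result = 0.25
  ((b -> (a & a)) | (((a -> b) | b) -> (b | ~b))) = max(0, 0.25) = 0.25
Checking all 25 assignments confirms none give a value below 0.25.

0.25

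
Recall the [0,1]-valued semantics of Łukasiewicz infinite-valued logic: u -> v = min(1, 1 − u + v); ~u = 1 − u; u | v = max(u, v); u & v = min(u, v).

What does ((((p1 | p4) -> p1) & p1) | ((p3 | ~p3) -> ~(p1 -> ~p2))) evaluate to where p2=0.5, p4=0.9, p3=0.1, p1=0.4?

(p1 | p4) = max(0.4, 0.9) = 0.9
((p1 | p4) -> p1): min(1, 1 − 0.9 + 0.4) = 0.5
(((p1 | p4) -> p1) & p1) = min(0.5, 0.4) = 0.4
~p3: Łukasiewicz ¬ gives 1 − 0.1 = 0.9
(p3 | ~p3) = max(0.1, 0.9) = 0.9
~p2: Łukasiewicz ¬ gives 1 − 0.5 = 0.5
(p1 -> ~p2): min(1, 1 − 0.4 + 0.5) = 1
~(p1 -> ~p2): Łukasiewicz ¬ gives 1 − 1 = 0
((p3 | ~p3) -> ~(p1 -> ~p2)): min(1, 1 − 0.9 + 0) = 0.1
((((p1 | p4) -> p1) & p1) | ((p3 | ~p3) -> ~(p1 -> ~p2))) = max(0.4, 0.1) = 0.4

0.40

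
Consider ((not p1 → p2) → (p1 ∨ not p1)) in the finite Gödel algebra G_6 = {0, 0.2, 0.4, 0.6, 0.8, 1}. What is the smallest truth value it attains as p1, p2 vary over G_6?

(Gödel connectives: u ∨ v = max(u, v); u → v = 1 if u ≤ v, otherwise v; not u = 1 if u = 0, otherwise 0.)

The minimum is attained at p1 = 0.2, p2 = 0:
  not p1: Gödel ¬ of 0.2 = 0 (operand ≠ 0)
  (not p1 → p2): 0 ≤ 0, so result = 1
  not p1: Gödel ¬ of 0.2 = 0 (operand ≠ 0)
  (p1 ∨ not p1) = max(0.2, 0) = 0.2
  ((not p1 → p2) → (p1 ∨ not p1)): 1 > 0.2, so result = 0.2
Checking all 36 assignments confirms none give a value below 0.20.

0.20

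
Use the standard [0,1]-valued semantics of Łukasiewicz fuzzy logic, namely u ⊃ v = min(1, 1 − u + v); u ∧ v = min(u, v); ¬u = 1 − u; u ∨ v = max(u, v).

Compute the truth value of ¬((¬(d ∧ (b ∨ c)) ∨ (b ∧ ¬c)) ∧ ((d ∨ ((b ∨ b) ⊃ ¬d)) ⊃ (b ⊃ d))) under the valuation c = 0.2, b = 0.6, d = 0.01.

(b ∨ c) = max(0.6, 0.2) = 0.6
(d ∧ (b ∨ c)) = min(0.01, 0.6) = 0.01
¬(d ∧ (b ∨ c)): Łukasiewicz ¬ gives 1 − 0.01 = 0.99
¬c: Łukasiewicz ¬ gives 1 − 0.2 = 0.8
(b ∧ ¬c) = min(0.6, 0.8) = 0.6
(¬(d ∧ (b ∨ c)) ∨ (b ∧ ¬c)) = max(0.99, 0.6) = 0.99
(b ∨ b) = max(0.6, 0.6) = 0.6
¬d: Łukasiewicz ¬ gives 1 − 0.01 = 0.99
((b ∨ b) ⊃ ¬d): min(1, 1 − 0.6 + 0.99) = 1
(d ∨ ((b ∨ b) ⊃ ¬d)) = max(0.01, 1) = 1
(b ⊃ d): min(1, 1 − 0.6 + 0.01) = 0.41
((d ∨ ((b ∨ b) ⊃ ¬d)) ⊃ (b ⊃ d)): min(1, 1 − 1 + 0.41) = 0.41
((¬(d ∧ (b ∨ c)) ∨ (b ∧ ¬c)) ∧ ((d ∨ ((b ∨ b) ⊃ ¬d)) ⊃ (b ⊃ d))) = min(0.99, 0.41) = 0.41
¬((¬(d ∧ (b ∨ c)) ∨ (b ∧ ¬c)) ∧ ((d ∨ ((b ∨ b) ⊃ ¬d)) ⊃ (b ⊃ d))): Łukasiewicz ¬ gives 1 − 0.41 = 0.59

0.59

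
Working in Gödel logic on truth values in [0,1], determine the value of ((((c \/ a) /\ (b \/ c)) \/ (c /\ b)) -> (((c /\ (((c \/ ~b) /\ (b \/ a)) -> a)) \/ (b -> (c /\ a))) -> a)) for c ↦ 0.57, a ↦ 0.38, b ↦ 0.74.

1.00

(c \/ a) = max(0.57, 0.38) = 0.57
(b \/ c) = max(0.74, 0.57) = 0.74
((c \/ a) /\ (b \/ c)) = min(0.57, 0.74) = 0.57
(c /\ b) = min(0.57, 0.74) = 0.57
(((c \/ a) /\ (b \/ c)) \/ (c /\ b)) = max(0.57, 0.57) = 0.57
~b: Gödel ¬ of 0.74 = 0 (operand ≠ 0)
(c \/ ~b) = max(0.57, 0) = 0.57
(b \/ a) = max(0.74, 0.38) = 0.74
((c \/ ~b) /\ (b \/ a)) = min(0.57, 0.74) = 0.57
(((c \/ ~b) /\ (b \/ a)) -> a): 0.57 > 0.38, so result = 0.38
(c /\ (((c \/ ~b) /\ (b \/ a)) -> a)) = min(0.57, 0.38) = 0.38
(c /\ a) = min(0.57, 0.38) = 0.38
(b -> (c /\ a)): 0.74 > 0.38, so result = 0.38
((c /\ (((c \/ ~b) /\ (b \/ a)) -> a)) \/ (b -> (c /\ a))) = max(0.38, 0.38) = 0.38
(((c /\ (((c \/ ~b) /\ (b \/ a)) -> a)) \/ (b -> (c /\ a))) -> a): 0.38 ≤ 0.38, so result = 1
((((c \/ a) /\ (b \/ c)) \/ (c /\ b)) -> (((c /\ (((c \/ ~b) /\ (b \/ a)) -> a)) \/ (b -> (c /\ a))) -> a)): 0.57 ≤ 1, so result = 1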